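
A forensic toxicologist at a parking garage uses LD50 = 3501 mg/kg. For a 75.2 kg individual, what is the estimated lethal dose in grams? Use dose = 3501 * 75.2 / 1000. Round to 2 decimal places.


Lethal dose calculation:
Lethal dose = LD50 * body_weight / 1000
= 3501 * 75.2 / 1000
= 263275.2 / 1000
= 263.28 g

263.28


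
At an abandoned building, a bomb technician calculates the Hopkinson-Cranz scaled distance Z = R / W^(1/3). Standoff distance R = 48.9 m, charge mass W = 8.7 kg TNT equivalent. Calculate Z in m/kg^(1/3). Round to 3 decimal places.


Scaled distance calculation:
W^(1/3) = 8.7^(1/3) = 2.05671
Z = R / W^(1/3) = 48.9 / 2.05671
Z = 23.776 m/kg^(1/3)

23.776


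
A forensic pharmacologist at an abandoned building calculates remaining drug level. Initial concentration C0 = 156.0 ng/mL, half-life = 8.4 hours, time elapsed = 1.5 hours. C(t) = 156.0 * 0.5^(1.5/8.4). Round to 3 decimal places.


Drug concentration decay:
Number of half-lives = t / t_half = 1.5 / 8.4 = 0.178571
Decay factor = 0.5^0.178571 = 0.88357775
C(t) = 156.0 * 0.88357775 = 137.838 ng/mL

137.838


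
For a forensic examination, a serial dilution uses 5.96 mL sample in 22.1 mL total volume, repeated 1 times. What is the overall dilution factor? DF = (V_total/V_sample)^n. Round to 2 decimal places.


Dilution factor calculation:
Single dilution = V_total / V_sample = 22.1 / 5.96 ≈ 3.708054
Number of dilutions = 1
Total DF = (22.1 / 5.96)^1 (full precision, rounded at the end) = 3.71

3.71


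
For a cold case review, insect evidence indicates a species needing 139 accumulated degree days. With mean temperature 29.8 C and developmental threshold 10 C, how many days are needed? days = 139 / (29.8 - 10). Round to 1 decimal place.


Insect development time:
Effective temperature = avg_temp - T_base = 29.8 - 10 = 19.8 C
Days = ADD / effective_temp = 139 / 19.8 = 7.0 days

7.0


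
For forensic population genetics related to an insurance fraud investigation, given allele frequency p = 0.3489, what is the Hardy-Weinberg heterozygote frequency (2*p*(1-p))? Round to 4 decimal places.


Hardy-Weinberg heterozygote frequency:
q = 1 - p = 1 - 0.3489 = 0.6511
2pq = 2 * 0.3489 * 0.6511 = 0.4543

0.4543


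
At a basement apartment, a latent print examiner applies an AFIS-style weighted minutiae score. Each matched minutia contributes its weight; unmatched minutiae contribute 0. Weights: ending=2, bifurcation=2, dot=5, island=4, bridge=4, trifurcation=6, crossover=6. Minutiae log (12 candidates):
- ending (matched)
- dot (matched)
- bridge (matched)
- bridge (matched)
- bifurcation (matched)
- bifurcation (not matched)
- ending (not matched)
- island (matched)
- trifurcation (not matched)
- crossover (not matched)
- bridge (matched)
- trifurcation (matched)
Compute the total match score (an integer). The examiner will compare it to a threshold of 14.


Weighted minutiae match score:
  ending: matched, +2 (running total 2)
  dot: matched, +5 (running total 7)
  bridge: matched, +4 (running total 11)
  bridge: matched, +4 (running total 15)
  bifurcation: matched, +2 (running total 17)
  bifurcation: not matched, +0
  ending: not matched, +0
  island: matched, +4 (running total 21)
  trifurcation: not matched, +0
  crossover: not matched, +0
  bridge: matched, +4 (running total 25)
  trifurcation: matched, +6 (running total 31)
Total score = 31
Threshold = 14; verdict = identification

31


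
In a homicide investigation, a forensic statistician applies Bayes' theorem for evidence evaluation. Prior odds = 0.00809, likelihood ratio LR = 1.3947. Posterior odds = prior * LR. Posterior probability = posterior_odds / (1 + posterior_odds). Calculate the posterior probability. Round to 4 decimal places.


Bayesian evidence evaluation:
Posterior odds = prior_odds * LR = 0.00809 * 1.3947 = 0.01128312
Posterior probability = posterior_odds / (1 + posterior_odds)
= 0.01128312 / (1 + 0.01128312)
= 0.01128312 / 1.01128312
= 0.0112

0.0112


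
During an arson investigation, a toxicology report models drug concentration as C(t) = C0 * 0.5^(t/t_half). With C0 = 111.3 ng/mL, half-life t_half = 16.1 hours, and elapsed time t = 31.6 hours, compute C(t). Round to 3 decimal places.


Drug concentration decay:
Number of half-lives = t / t_half = 31.6 / 16.1 = 1.962733
Decay factor = 0.5^1.962733 = 0.25654201
C(t) = 111.3 * 0.25654201 = 28.553 ng/mL

28.553


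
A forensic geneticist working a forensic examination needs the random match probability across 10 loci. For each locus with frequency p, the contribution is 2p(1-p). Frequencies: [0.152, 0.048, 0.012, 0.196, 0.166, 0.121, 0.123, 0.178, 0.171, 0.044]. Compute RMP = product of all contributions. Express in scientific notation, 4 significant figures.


Computing RMP for 10 loci:
Locus 1: 2 * 0.152 * 0.848 = 0.257792
Locus 2: 2 * 0.048 * 0.952 = 0.091392
Locus 3: 2 * 0.012 * 0.988 = 0.023712
Locus 4: 2 * 0.196 * 0.804 = 0.315168
Locus 5: 2 * 0.166 * 0.834 = 0.276888
Locus 6: 2 * 0.121 * 0.879 = 0.212718
Locus 7: 2 * 0.123 * 0.877 = 0.215742
Locus 8: 2 * 0.178 * 0.822 = 0.292632
Locus 9: 2 * 0.171 * 0.829 = 0.283518
Locus 10: 2 * 0.044 * 0.956 = 0.084128
RMP = 1.562e-08

1.562e-08


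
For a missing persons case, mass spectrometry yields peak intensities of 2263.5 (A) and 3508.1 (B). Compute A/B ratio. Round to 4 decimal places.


Spectral peak ratio:
Peak A = 2263.5 counts
Peak B = 3508.1 counts
Ratio = 2263.5 / 3508.1 = 0.6452

0.6452


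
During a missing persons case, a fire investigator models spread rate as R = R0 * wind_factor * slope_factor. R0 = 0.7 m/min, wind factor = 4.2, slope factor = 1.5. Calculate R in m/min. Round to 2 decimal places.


Fire spread rate calculation:
R = R0 * wind_factor * slope_factor
= 0.7 * 4.2 * 1.5
= 2.94 * 1.5
= 4.41 m/min

4.41


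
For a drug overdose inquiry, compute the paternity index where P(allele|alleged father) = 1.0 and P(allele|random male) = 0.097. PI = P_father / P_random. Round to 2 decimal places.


Paternity Index calculation:
PI = P(allele|father) / P(allele|random)
PI = 1.0 / 0.097
PI = 10.31

10.31


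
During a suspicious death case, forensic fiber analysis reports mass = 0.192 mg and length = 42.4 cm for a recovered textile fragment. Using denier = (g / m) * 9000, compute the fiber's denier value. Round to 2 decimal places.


Denier calculation:
Mass in grams = 0.192 mg / 1000 = 0.000192 g
Length in meters = 42.4 cm / 100 = 0.424 m
Linear density = mass / length = 0.000192 / 0.424 = 0.00045283 g/m
Denier = (g/m) * 9000 = 0.00045283 * 9000 = 4.08

4.08


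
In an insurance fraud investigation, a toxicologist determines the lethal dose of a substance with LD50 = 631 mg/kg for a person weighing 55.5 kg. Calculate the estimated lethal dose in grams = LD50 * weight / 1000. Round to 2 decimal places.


Lethal dose calculation:
Lethal dose = LD50 * body_weight / 1000
= 631 * 55.5 / 1000
= 35020.5 / 1000
= 35.02 g

35.02


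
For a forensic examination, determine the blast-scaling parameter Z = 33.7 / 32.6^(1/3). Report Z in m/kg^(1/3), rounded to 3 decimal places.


Scaled distance calculation:
W^(1/3) = 32.6^(1/3) = 3.194522
Z = R / W^(1/3) = 33.7 / 3.194522
Z = 10.549 m/kg^(1/3)

10.549


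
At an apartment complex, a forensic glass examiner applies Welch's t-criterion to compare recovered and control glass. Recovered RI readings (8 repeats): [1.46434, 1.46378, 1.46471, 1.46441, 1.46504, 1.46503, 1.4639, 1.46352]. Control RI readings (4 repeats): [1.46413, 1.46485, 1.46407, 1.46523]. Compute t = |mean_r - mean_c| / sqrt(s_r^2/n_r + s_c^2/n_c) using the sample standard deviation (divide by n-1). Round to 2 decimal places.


Welch's t-criterion for glass RI comparison:
Recovered mean = sum / n_r = 11.71473 / 8 = 1.4643412
Control mean = sum / n_c = 5.85828 / 4 = 1.46457
Recovered sample variance s_r^2 = 3.26784e-07
Control sample variance s_c^2 = 3.192e-07
Welch SE (unpooled) = sqrt(s_r^2/n_r + s_c^2/n_c) = sqrt(4.0848e-08 + 7.98e-08) = sqrt(1.20648e-07) = 0.000347344
|mean_r - mean_c| = 0.00022875
t = 0.00022875 / 0.000347344 = 0.66

0.66


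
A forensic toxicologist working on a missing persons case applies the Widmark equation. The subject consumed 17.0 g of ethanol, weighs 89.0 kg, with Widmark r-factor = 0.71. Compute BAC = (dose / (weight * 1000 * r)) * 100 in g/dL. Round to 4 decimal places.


Applying the Widmark formula:
BAC = (dose_g / (body_wt * 1000 * r)) * 100
Denominator = 89.0 * 1000 * 0.71 = 63190
BAC = (17.0 / 63190) * 100
BAC = 0.0269 g/dL

0.0269


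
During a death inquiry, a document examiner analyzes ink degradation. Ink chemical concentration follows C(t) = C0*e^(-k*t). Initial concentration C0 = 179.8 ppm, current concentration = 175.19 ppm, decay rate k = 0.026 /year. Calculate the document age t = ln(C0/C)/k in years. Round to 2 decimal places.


Document age estimation:
C0/C = 179.8 / 175.19 = 1.026314
ln(C0/C) = 0.025974
t = 0.025974 / 0.026 = 1.00 years

1.00


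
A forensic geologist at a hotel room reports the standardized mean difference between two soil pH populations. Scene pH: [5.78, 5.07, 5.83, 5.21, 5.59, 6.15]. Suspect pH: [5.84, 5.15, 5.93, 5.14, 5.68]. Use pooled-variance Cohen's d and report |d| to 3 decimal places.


Pooled-variance Cohen's d for soil pH comparison:
Scene mean = 33.63 / 6 = 5.605
Suspect mean = 27.74 / 5 = 5.548
Scene sample variance s_s^2 = 0.16415
Suspect sample variance s_c^2 = 0.14337
Pooled variance = ((n_s-1)*s_s^2 + (n_c-1)*s_c^2) / (n_s + n_c - 2) = 0.154914
Pooled SD = sqrt(0.154914) = 0.393591
Mean difference = 0.057
|d| = |0.057| / 0.393591 = 0.145

0.145


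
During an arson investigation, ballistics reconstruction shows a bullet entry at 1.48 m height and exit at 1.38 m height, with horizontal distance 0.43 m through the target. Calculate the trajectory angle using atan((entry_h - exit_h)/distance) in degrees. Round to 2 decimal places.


Bullet trajectory angle:
Height difference = 1.48 - 1.38 = 0.1 m
angle = atan(0.1 / 0.43)
angle = atan(0.232558)
angle = 13.09 degrees

13.09


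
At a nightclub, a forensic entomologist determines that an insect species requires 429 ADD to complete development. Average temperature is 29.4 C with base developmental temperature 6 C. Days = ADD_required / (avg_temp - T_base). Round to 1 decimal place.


Insect development time:
Effective temperature = avg_temp - T_base = 29.4 - 6 = 23.4 C
Days = ADD / effective_temp = 429 / 23.4 = 18.3 days

18.3


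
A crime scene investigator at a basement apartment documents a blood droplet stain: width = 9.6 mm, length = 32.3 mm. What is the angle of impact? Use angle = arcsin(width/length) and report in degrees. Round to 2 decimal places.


Blood spatter impact angle calculation:
width / length = 9.6 / 32.3 = 0.297214
angle = arcsin(0.297214)
angle = 17.29 degrees

17.29


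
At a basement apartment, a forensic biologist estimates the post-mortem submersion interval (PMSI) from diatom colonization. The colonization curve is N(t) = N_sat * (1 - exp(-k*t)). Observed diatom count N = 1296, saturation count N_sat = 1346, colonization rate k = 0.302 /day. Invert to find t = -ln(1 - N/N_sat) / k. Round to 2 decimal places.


PMSI from diatom colonization curve:
N / N_sat = 1296 / 1346 = 0.962853
1 - N/N_sat = 0.037147
ln(1 - N/N_sat) = -3.292872
t = -ln(1 - N/N_sat) / k = -(-3.292872) / 0.302 = 10.90 days

10.90


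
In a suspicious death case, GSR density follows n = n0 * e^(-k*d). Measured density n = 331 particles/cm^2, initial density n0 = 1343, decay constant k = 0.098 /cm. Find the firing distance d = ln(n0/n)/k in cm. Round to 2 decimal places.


GSR distance calculation:
n0/n = 1343 / 331 = 4.057402
ln(n0/n) = 1.400543
d = 1.400543 / 0.098 = 14.29 cm

14.29


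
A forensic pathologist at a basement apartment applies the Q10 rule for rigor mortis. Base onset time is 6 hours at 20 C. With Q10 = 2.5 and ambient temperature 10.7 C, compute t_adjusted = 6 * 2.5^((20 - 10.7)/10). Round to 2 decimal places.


Rigor mortis time adjustment:
Exponent = (T_ref - T_actual) / 10 = (20 - 10.7) / 10 = 0.93
Q10 factor = 2.5^0.93 = 2.34468
t_adjusted = 6 * 2.34468 = 14.07 hours

14.07


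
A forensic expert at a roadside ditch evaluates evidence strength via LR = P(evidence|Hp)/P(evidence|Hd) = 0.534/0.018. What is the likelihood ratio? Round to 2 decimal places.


Likelihood ratio calculation:
LR = P(E|Hp) / P(E|Hd)
LR = 0.534 / 0.018
LR = 29.67

29.67


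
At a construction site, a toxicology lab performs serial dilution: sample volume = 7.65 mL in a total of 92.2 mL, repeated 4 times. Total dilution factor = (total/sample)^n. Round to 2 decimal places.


Dilution factor calculation:
Single dilution = V_total / V_sample = 92.2 / 7.65 ≈ 12.052288
Number of dilutions = 4
Total DF = (92.2 / 7.65)^4 (full precision, rounded at the end) = 21099.78

21099.78


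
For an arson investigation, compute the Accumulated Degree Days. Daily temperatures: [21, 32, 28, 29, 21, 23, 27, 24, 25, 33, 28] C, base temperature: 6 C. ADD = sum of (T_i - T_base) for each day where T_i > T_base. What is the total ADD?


Computing ADD day by day:
Day 1: max(0, 21 - 6) = 15
Day 2: max(0, 32 - 6) = 26
Day 3: max(0, 28 - 6) = 22
Day 4: max(0, 29 - 6) = 23
Day 5: max(0, 21 - 6) = 15
Day 6: max(0, 23 - 6) = 17
Day 7: max(0, 27 - 6) = 21
Day 8: max(0, 24 - 6) = 18
Day 9: max(0, 25 - 6) = 19
Day 10: max(0, 33 - 6) = 27
Day 11: max(0, 28 - 6) = 22
Total ADD = 225

225


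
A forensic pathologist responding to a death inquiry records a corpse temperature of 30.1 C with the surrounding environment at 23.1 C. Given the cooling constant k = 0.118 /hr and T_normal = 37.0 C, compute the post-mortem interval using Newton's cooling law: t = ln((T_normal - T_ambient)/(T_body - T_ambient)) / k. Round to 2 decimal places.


Using Newton's law of cooling:
t = ln((T_normal - T_ambient) / (T_body - T_ambient)) / k
T_normal - T_ambient = 13.9
T_body - T_ambient = 7.0
Ratio = 1.985714
ln(ratio) = 0.685979
t = 0.685979 / 0.118 = 5.81 hours

5.81


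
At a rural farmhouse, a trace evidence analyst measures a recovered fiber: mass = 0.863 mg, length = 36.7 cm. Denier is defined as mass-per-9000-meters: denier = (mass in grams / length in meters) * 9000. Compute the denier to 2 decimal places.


Denier calculation:
Mass in grams = 0.863 mg / 1000 = 0.000863 g
Length in meters = 36.7 cm / 100 = 0.367 m
Linear density = mass / length = 0.000863 / 0.367 = 0.0023515 g/m
Denier = (g/m) * 9000 = 0.0023515 * 9000 = 21.16

21.16


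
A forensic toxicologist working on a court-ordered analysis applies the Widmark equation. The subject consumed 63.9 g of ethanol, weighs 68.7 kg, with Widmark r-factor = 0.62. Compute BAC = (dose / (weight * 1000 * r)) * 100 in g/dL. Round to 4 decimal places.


Applying the Widmark formula:
BAC = (dose_g / (body_wt * 1000 * r)) * 100
Denominator = 68.7 * 1000 * 0.62 = 42594
BAC = (63.9 / 42594) * 100
BAC = 0.1500 g/dL

0.1500


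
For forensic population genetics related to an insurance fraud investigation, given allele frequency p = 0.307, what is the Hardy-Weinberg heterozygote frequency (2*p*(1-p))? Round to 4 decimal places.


Hardy-Weinberg heterozygote frequency:
q = 1 - p = 1 - 0.307 = 0.693
2pq = 2 * 0.307 * 0.693 = 0.4255

0.4255


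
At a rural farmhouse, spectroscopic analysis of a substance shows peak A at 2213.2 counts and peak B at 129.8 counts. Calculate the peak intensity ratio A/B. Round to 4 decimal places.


Spectral peak ratio:
Peak A = 2213.2 counts
Peak B = 129.8 counts
Ratio = 2213.2 / 129.8 = 17.0508

17.0508


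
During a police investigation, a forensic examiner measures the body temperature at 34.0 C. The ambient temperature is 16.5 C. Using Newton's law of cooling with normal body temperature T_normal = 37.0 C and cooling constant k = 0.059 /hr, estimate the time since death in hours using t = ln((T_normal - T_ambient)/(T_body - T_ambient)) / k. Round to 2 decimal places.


Using Newton's law of cooling:
t = ln((T_normal - T_ambient) / (T_body - T_ambient)) / k
T_normal - T_ambient = 20.5
T_body - T_ambient = 17.5
Ratio = 1.171429
ln(ratio) = 0.158224
t = 0.158224 / 0.059 = 2.68 hours

2.68


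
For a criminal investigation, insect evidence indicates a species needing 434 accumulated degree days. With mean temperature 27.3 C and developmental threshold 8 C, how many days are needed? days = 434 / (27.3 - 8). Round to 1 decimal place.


Insect development time:
Effective temperature = avg_temp - T_base = 27.3 - 8 = 19.3 C
Days = ADD / effective_temp = 434 / 19.3 = 22.5 days

22.5


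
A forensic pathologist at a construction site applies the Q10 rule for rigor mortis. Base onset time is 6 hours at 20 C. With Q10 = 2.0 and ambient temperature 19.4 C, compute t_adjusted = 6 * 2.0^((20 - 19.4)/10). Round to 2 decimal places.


Rigor mortis time adjustment:
Exponent = (T_ref - T_actual) / 10 = (20 - 19.4) / 10 = 0.06
Q10 factor = 2.0^0.06 = 1.04247
t_adjusted = 6 * 1.04247 = 6.25 hours

6.25


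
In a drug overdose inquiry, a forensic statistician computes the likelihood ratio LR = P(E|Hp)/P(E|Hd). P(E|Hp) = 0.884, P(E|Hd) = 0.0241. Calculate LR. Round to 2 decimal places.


Likelihood ratio calculation:
LR = P(E|Hp) / P(E|Hd)
LR = 0.884 / 0.0241
LR = 36.68

36.68


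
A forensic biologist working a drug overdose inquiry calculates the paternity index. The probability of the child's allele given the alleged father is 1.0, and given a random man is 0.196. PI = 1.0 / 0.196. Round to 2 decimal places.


Paternity Index calculation:
PI = P(allele|father) / P(allele|random)
PI = 1.0 / 0.196
PI = 5.10

5.10


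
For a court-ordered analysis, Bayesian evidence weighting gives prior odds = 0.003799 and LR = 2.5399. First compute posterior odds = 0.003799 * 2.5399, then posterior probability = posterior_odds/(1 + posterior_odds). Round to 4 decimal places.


Bayesian evidence evaluation:
Posterior odds = prior_odds * LR = 0.003799 * 2.5399 = 0.00964908
Posterior probability = posterior_odds / (1 + posterior_odds)
= 0.00964908 / (1 + 0.00964908)
= 0.00964908 / 1.00964908
= 0.0096

0.0096


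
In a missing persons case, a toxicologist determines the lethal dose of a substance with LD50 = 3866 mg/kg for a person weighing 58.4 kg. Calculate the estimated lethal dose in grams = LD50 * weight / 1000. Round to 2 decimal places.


Lethal dose calculation:
Lethal dose = LD50 * body_weight / 1000
= 3866 * 58.4 / 1000
= 225774.4 / 1000
= 225.77 g

225.77


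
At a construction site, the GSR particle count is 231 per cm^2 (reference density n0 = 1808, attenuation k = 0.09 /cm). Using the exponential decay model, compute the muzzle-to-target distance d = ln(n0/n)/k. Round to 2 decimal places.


GSR distance calculation:
n0/n = 1808 / 231 = 7.82684
ln(n0/n) = 2.057559
d = 2.057559 / 0.09 = 22.86 cm

22.86


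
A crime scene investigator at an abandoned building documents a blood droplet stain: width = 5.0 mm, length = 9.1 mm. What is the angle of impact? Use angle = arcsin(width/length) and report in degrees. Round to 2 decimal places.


Blood spatter impact angle calculation:
width / length = 5.0 / 9.1 = 0.549451
angle = arcsin(0.549451)
angle = 33.33 degrees

33.33


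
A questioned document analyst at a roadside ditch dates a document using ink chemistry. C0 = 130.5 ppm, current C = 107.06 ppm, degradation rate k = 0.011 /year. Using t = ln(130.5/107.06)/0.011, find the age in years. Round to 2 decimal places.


Document age estimation:
C0/C = 130.5 / 107.06 = 1.218943
ln(C0/C) = 0.197984
t = 0.197984 / 0.011 = 18.00 years

18.00


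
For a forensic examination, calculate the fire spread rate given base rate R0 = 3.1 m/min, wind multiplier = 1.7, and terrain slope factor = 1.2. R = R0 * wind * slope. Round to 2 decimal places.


Fire spread rate calculation:
R = R0 * wind_factor * slope_factor
= 3.1 * 1.7 * 1.2
= 5.27 * 1.2
= 6.32 m/min

6.32


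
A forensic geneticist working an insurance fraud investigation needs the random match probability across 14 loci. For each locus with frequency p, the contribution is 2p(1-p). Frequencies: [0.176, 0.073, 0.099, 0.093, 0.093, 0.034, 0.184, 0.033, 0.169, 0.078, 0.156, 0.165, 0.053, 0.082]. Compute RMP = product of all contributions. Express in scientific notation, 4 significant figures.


Computing RMP for 14 loci:
Locus 1: 2 * 0.176 * 0.824 = 0.290048
Locus 2: 2 * 0.073 * 0.927 = 0.135342
Locus 3: 2 * 0.099 * 0.901 = 0.178398
Locus 4: 2 * 0.093 * 0.907 = 0.168702
Locus 5: 2 * 0.093 * 0.907 = 0.168702
Locus 6: 2 * 0.034 * 0.966 = 0.065688
Locus 7: 2 * 0.184 * 0.816 = 0.300288
Locus 8: 2 * 0.033 * 0.967 = 0.063822
Locus 9: 2 * 0.169 * 0.831 = 0.280878
Locus 10: 2 * 0.078 * 0.922 = 0.143832
Locus 11: 2 * 0.156 * 0.844 = 0.263328
Locus 12: 2 * 0.165 * 0.835 = 0.27555
Locus 13: 2 * 0.053 * 0.947 = 0.100382
Locus 14: 2 * 0.082 * 0.918 = 0.150552
RMP = 1.112e-11

1.112e-11


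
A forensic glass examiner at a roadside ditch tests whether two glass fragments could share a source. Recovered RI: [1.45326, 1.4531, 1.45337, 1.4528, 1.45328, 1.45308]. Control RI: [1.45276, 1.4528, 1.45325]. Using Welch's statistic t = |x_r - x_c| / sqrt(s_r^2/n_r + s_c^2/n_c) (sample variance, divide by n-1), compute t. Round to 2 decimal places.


Welch's t-criterion for glass RI comparison:
Recovered mean = sum / n_r = 8.71889 / 6 = 1.4531483
Control mean = sum / n_c = 4.35881 / 3 = 1.4529367
Recovered sample variance s_r^2 = 4.14567e-08
Control sample variance s_c^2 = 7.40333e-08
Welch SE (unpooled) = sqrt(s_r^2/n_r + s_c^2/n_c) = sqrt(6.90944e-09 + 2.46778e-08) = sqrt(3.15872e-08) = 0.000177728
|mean_r - mean_c| = 0.000211667
t = 0.000211667 / 0.000177728 = 1.19

1.19


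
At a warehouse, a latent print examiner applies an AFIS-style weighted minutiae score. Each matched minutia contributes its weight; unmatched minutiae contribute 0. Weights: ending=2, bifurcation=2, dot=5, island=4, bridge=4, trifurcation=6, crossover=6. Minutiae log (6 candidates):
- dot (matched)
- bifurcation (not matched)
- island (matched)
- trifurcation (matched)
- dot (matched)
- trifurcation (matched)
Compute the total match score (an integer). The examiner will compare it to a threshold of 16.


Weighted minutiae match score:
  dot: matched, +5 (running total 5)
  bifurcation: not matched, +0
  island: matched, +4 (running total 9)
  trifurcation: matched, +6 (running total 15)
  dot: matched, +5 (running total 20)
  trifurcation: matched, +6 (running total 26)
Total score = 26
Threshold = 16; verdict = identification

26


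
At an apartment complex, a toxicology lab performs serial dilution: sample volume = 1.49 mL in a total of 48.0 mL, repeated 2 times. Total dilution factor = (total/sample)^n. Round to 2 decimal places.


Dilution factor calculation:
Single dilution = V_total / V_sample = 48.0 / 1.49 ≈ 32.214765
Number of dilutions = 2
Total DF = (48.0 / 1.49)^2 (full precision, rounded at the end) = 1037.79

1037.79


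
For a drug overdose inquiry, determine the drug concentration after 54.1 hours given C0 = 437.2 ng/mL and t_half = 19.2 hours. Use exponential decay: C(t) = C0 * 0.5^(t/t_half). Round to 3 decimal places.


Drug concentration decay:
Number of half-lives = t / t_half = 54.1 / 19.2 = 2.817708
Decay factor = 0.5^2.817708 = 0.14183564
C(t) = 437.2 * 0.14183564 = 62.011 ng/mL

62.011


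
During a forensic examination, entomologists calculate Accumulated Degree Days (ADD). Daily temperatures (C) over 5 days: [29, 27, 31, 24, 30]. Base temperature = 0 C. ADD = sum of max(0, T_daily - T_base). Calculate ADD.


Computing ADD day by day:
Day 1: max(0, 29 - 0) = 29
Day 2: max(0, 27 - 0) = 27
Day 3: max(0, 31 - 0) = 31
Day 4: max(0, 24 - 0) = 24
Day 5: max(0, 30 - 0) = 30
Total ADD = 141

141


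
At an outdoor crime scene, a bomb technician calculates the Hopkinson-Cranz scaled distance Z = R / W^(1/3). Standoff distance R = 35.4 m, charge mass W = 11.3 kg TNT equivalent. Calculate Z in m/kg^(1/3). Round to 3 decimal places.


Scaled distance calculation:
W^(1/3) = 11.3^(1/3) = 2.244017
Z = R / W^(1/3) = 35.4 / 2.244017
Z = 15.775 m/kg^(1/3)

15.775


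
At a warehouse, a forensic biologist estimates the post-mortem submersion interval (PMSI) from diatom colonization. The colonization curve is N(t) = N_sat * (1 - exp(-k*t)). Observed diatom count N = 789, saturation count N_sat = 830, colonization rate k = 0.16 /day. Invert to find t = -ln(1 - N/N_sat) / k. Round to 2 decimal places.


PMSI from diatom colonization curve:
N / N_sat = 789 / 830 = 0.950602
1 - N/N_sat = 0.049398
ln(1 - N/N_sat) = -3.007845
t = -ln(1 - N/N_sat) / k = -(-3.007845) / 0.16 = 18.80 days

18.80


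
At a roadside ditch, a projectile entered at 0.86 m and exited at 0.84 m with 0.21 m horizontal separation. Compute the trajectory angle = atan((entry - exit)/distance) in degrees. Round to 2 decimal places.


Bullet trajectory angle:
Height difference = 0.86 - 0.84 = 0.02 m
angle = atan(0.02 / 0.21)
angle = atan(0.095238)
angle = 5.44 degrees

5.44


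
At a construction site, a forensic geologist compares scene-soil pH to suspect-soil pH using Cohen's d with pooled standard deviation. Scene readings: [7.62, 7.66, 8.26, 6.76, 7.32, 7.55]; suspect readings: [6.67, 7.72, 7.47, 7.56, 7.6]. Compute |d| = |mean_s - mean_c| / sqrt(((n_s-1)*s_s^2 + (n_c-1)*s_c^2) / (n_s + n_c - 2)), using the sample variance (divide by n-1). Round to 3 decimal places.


Pooled-variance Cohen's d for soil pH comparison:
Scene mean = 45.17 / 6 = 7.528333
Suspect mean = 37.02 / 5 = 7.404
Scene sample variance s_s^2 = 0.239057
Suspect sample variance s_c^2 = 0.17643
Pooled variance = ((n_s-1)*s_s^2 + (n_c-1)*s_c^2) / (n_s + n_c - 2) = 0.211223
Pooled SD = sqrt(0.211223) = 0.45959
Mean difference = 0.124333
|d| = |0.124333| / 0.45959 = 0.271

0.271


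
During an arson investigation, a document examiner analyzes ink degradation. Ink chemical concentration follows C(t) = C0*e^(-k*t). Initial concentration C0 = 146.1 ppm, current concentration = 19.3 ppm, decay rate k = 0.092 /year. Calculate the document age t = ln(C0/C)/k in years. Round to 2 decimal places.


Document age estimation:
C0/C = 146.1 / 19.3 = 7.569948
ln(C0/C) = 2.024186
t = 2.024186 / 0.092 = 22.00 years

22.00


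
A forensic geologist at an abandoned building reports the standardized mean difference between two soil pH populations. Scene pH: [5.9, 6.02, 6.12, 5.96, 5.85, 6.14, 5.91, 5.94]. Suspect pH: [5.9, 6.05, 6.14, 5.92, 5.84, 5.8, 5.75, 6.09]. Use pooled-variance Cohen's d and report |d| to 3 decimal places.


Pooled-variance Cohen's d for soil pH comparison:
Scene mean = 47.84 / 8 = 5.98
Suspect mean = 47.49 / 8 = 5.93625
Scene sample variance s_s^2 = 0.011
Suspect sample variance s_c^2 = 0.020312
Pooled variance = ((n_s-1)*s_s^2 + (n_c-1)*s_c^2) / (n_s + n_c - 2) = 0.015656
Pooled SD = sqrt(0.015656) = 0.125124
Mean difference = 0.04375
|d| = |0.04375| / 0.125124 = 0.350

0.350


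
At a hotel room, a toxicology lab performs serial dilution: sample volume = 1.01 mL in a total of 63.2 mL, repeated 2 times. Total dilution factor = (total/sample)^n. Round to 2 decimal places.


Dilution factor calculation:
Single dilution = V_total / V_sample = 63.2 / 1.01 ≈ 62.574257
Number of dilutions = 2
Total DF = (63.2 / 1.01)^2 (full precision, rounded at the end) = 3915.54

3915.54


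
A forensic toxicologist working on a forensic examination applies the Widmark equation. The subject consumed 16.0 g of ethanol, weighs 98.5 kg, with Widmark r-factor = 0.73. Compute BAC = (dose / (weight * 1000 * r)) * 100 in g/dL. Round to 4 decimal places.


Applying the Widmark formula:
BAC = (dose_g / (body_wt * 1000 * r)) * 100
Denominator = 98.5 * 1000 * 0.73 = 71905
BAC = (16.0 / 71905) * 100
BAC = 0.0223 g/dL

0.0223


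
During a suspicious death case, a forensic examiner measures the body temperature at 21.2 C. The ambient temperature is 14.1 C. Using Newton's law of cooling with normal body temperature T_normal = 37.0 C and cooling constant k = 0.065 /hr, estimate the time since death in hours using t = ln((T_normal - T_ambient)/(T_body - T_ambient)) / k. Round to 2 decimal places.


Using Newton's law of cooling:
t = ln((T_normal - T_ambient) / (T_body - T_ambient)) / k
T_normal - T_ambient = 22.9
T_body - T_ambient = 7.1
Ratio = 3.225352
ln(ratio) = 1.171042
t = 1.171042 / 0.065 = 18.02 hours

18.02


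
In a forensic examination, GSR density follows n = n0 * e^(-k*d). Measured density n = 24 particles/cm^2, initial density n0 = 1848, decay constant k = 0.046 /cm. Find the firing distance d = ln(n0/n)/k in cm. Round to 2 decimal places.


GSR distance calculation:
n0/n = 1848 / 24 = 77
ln(n0/n) = 4.343805
d = 4.343805 / 0.046 = 94.43 cm

94.43


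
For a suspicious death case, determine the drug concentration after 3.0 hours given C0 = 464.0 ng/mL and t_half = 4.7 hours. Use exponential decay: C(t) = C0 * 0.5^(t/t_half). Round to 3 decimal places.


Drug concentration decay:
Number of half-lives = t / t_half = 3.0 / 4.7 = 0.638298
Decay factor = 0.5^0.638298 = 0.64247045
C(t) = 464.0 * 0.64247045 = 298.106 ng/mL

298.106


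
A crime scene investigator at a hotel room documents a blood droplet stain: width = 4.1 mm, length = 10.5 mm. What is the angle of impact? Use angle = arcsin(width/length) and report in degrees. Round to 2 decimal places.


Blood spatter impact angle calculation:
width / length = 4.1 / 10.5 = 0.390476
angle = arcsin(0.390476)
angle = 22.98 degrees

22.98


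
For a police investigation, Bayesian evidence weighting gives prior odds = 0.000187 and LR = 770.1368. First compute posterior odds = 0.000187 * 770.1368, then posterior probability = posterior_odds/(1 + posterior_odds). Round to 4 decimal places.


Bayesian evidence evaluation:
Posterior odds = prior_odds * LR = 0.000187 * 770.1368 = 0.1440156
Posterior probability = posterior_odds / (1 + posterior_odds)
= 0.1440156 / (1 + 0.1440156)
= 0.1440156 / 1.1440156
= 0.1259

0.1259


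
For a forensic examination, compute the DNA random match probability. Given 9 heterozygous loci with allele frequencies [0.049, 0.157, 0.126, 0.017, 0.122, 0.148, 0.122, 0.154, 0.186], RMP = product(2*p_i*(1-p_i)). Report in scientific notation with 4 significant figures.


Computing RMP for 9 loci:
Locus 1: 2 * 0.049 * 0.951 = 0.093198
Locus 2: 2 * 0.157 * 0.843 = 0.264702
Locus 3: 2 * 0.126 * 0.874 = 0.220248
Locus 4: 2 * 0.017 * 0.983 = 0.033422
Locus 5: 2 * 0.122 * 0.878 = 0.214232
Locus 6: 2 * 0.148 * 0.852 = 0.252192
Locus 7: 2 * 0.122 * 0.878 = 0.214232
Locus 8: 2 * 0.154 * 0.846 = 0.260568
Locus 9: 2 * 0.186 * 0.814 = 0.302808
RMP = 1.658e-07

1.658e-07


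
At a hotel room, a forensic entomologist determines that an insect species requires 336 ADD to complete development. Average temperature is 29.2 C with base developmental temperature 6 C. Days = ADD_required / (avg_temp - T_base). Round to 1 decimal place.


Insect development time:
Effective temperature = avg_temp - T_base = 29.2 - 6 = 23.2 C
Days = ADD / effective_temp = 336 / 23.2 = 14.5 days

14.5


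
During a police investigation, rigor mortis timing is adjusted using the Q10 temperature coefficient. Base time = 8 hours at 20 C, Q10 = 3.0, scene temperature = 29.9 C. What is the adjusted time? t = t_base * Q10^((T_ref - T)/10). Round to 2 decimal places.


Rigor mortis time adjustment:
Exponent = (T_ref - T_actual) / 10 = (20 - 29.9) / 10 = -0.99
Q10 factor = 3.0^-0.99 = 0.33702
t_adjusted = 8 * 0.33702 = 2.70 hours

2.70


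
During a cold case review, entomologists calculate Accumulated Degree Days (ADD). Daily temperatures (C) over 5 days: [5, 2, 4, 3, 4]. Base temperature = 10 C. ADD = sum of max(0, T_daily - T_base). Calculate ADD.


Computing ADD day by day:
Day 1: max(0, 5 - 10) = 0
Day 2: max(0, 2 - 10) = 0
Day 3: max(0, 4 - 10) = 0
Day 4: max(0, 3 - 10) = 0
Day 5: max(0, 4 - 10) = 0
Total ADD = 0

0


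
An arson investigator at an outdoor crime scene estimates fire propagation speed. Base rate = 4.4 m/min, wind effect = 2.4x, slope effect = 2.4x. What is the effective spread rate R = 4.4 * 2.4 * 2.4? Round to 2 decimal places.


Fire spread rate calculation:
R = R0 * wind_factor * slope_factor
= 4.4 * 2.4 * 2.4
= 10.56 * 2.4
= 25.34 m/min

25.34


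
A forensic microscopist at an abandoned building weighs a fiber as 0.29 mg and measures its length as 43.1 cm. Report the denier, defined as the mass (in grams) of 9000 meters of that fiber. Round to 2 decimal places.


Denier calculation:
Mass in grams = 0.29 mg / 1000 = 0.00029 g
Length in meters = 43.1 cm / 100 = 0.431 m
Linear density = mass / length = 0.00029 / 0.431 = 0.00067285 g/m
Denier = (g/m) * 9000 = 0.00067285 * 9000 = 6.06

6.06


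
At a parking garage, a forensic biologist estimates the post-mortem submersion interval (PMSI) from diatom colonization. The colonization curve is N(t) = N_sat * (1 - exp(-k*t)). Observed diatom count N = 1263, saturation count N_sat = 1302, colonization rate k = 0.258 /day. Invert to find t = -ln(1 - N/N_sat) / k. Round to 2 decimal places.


PMSI from diatom colonization curve:
N / N_sat = 1263 / 1302 = 0.970046
1 - N/N_sat = 0.029954
ln(1 - N/N_sat) = -3.508092
t = -ln(1 - N/N_sat) / k = -(-3.508092) / 0.258 = 13.60 days

13.60


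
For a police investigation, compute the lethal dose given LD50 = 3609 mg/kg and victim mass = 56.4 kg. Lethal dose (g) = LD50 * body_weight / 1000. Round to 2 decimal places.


Lethal dose calculation:
Lethal dose = LD50 * body_weight / 1000
= 3609 * 56.4 / 1000
= 203547.6 / 1000
= 203.55 g

203.55


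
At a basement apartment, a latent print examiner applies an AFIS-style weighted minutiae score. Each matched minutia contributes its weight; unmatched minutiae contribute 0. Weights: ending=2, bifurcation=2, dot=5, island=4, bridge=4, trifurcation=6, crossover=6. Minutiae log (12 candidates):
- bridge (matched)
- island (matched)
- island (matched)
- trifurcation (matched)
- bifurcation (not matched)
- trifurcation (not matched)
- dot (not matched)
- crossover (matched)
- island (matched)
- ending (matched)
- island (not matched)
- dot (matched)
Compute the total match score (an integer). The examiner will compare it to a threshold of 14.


Weighted minutiae match score:
  bridge: matched, +4 (running total 4)
  island: matched, +4 (running total 8)
  island: matched, +4 (running total 12)
  trifurcation: matched, +6 (running total 18)
  bifurcation: not matched, +0
  trifurcation: not matched, +0
  dot: not matched, +0
  crossover: matched, +6 (running total 24)
  island: matched, +4 (running total 28)
  ending: matched, +2 (running total 30)
  island: not matched, +0
  dot: matched, +5 (running total 35)
Total score = 35
Threshold = 14; verdict = identification

35


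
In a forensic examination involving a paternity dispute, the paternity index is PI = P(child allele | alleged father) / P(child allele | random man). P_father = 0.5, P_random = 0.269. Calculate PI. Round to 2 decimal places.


Paternity Index calculation:
PI = P(allele|father) / P(allele|random)
PI = 0.5 / 0.269
PI = 1.86

1.86


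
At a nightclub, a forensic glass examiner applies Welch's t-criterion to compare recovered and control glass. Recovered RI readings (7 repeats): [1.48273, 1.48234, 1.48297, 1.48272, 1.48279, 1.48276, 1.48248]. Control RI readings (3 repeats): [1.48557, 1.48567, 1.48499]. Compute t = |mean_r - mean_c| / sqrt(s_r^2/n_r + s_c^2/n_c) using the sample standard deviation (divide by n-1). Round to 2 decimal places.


Welch's t-criterion for glass RI comparison:
Recovered mean = sum / n_r = 10.37879 / 7 = 1.4826843
Control mean = sum / n_c = 4.45623 / 3 = 1.48541
Recovered sample variance s_r^2 = 4.36952e-08
Control sample variance s_c^2 = 1.348e-07
Welch SE (unpooled) = sqrt(s_r^2/n_r + s_c^2/n_c) = sqrt(6.24218e-09 + 4.49333e-08) = sqrt(5.11755e-08) = 0.00022622
|mean_r - mean_c| = 0.00272571
t = 0.00272571 / 0.00022622 = 12.05

12.05


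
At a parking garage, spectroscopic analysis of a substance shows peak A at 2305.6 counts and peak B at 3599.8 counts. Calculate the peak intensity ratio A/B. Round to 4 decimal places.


Spectral peak ratio:
Peak A = 2305.6 counts
Peak B = 3599.8 counts
Ratio = 2305.6 / 3599.8 = 0.6405

0.6405


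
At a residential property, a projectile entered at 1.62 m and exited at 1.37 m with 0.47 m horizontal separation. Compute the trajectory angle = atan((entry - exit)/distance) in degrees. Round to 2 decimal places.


Bullet trajectory angle:
Height difference = 1.62 - 1.37 = 0.25 m
angle = atan(0.25 / 0.47)
angle = atan(0.531915)
angle = 28.01 degrees

28.01


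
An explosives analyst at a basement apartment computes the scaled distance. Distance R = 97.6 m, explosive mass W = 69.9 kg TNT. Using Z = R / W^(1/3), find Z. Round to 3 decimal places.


Scaled distance calculation:
W^(1/3) = 69.9^(1/3) = 4.119322
Z = R / W^(1/3) = 97.6 / 4.119322
Z = 23.693 m/kg^(1/3)

23.693


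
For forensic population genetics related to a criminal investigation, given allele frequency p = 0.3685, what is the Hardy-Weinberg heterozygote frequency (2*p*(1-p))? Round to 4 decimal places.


Hardy-Weinberg heterozygote frequency:
q = 1 - p = 1 - 0.3685 = 0.6315
2pq = 2 * 0.3685 * 0.6315 = 0.4654

0.4654


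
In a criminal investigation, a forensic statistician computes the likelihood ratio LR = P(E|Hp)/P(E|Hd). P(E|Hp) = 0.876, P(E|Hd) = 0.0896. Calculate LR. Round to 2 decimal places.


Likelihood ratio calculation:
LR = P(E|Hp) / P(E|Hd)
LR = 0.876 / 0.0896
LR = 9.78

9.78


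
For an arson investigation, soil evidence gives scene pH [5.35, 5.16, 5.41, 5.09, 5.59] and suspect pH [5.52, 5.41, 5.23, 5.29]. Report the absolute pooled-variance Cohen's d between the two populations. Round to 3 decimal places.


Pooled-variance Cohen's d for soil pH comparison:
Scene mean = 26.6 / 5 = 5.32
Suspect mean = 21.45 / 4 = 5.3625
Scene sample variance s_s^2 = 0.0401
Suspect sample variance s_c^2 = 0.016625
Pooled variance = ((n_s-1)*s_s^2 + (n_c-1)*s_c^2) / (n_s + n_c - 2) = 0.030039
Pooled SD = sqrt(0.030039) = 0.173318
Mean difference = -0.0425
|d| = |-0.0425| / 0.173318 = 0.245

0.245


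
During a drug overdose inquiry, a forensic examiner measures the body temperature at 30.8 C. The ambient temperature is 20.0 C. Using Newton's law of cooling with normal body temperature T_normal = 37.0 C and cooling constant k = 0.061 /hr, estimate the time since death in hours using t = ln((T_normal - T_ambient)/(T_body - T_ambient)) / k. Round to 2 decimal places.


Using Newton's law of cooling:
t = ln((T_normal - T_ambient) / (T_body - T_ambient)) / k
T_normal - T_ambient = 17.0
T_body - T_ambient = 10.8
Ratio = 1.574074
ln(ratio) = 0.453667
t = 0.453667 / 0.061 = 7.44 hours

7.44


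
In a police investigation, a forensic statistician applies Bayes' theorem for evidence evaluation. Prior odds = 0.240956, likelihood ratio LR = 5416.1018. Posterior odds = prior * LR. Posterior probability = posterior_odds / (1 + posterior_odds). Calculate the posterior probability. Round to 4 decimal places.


Bayesian evidence evaluation:
Posterior odds = prior_odds * LR = 0.240956 * 5416.1018 = 1305.042
Posterior probability = posterior_odds / (1 + posterior_odds)
= 1305.042 / (1 + 1305.042)
= 1305.042 / 1306.042
= 0.9992

0.9992


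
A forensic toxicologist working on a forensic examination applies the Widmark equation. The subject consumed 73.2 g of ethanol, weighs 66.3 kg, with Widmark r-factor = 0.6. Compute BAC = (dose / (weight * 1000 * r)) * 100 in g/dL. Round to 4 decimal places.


Applying the Widmark formula:
BAC = (dose_g / (body_wt * 1000 * r)) * 100
Denominator = 66.3 * 1000 * 0.6 = 39780
BAC = (73.2 / 39780) * 100
BAC = 0.1840 g/dL

0.1840


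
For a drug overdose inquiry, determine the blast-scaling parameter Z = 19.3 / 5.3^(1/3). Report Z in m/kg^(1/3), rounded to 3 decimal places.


Scaled distance calculation:
W^(1/3) = 5.3^(1/3) = 1.743513
Z = R / W^(1/3) = 19.3 / 1.743513
Z = 11.070 m/kg^(1/3)

11.070


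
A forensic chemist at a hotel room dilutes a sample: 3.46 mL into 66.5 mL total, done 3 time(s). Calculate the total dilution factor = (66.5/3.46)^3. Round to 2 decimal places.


Dilution factor calculation:
Single dilution = V_total / V_sample = 66.5 / 3.46 ≈ 19.219653
Number of dilutions = 3
Total DF = (66.5 / 3.46)^3 (full precision, rounded at the end) = 7099.65

7099.65
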